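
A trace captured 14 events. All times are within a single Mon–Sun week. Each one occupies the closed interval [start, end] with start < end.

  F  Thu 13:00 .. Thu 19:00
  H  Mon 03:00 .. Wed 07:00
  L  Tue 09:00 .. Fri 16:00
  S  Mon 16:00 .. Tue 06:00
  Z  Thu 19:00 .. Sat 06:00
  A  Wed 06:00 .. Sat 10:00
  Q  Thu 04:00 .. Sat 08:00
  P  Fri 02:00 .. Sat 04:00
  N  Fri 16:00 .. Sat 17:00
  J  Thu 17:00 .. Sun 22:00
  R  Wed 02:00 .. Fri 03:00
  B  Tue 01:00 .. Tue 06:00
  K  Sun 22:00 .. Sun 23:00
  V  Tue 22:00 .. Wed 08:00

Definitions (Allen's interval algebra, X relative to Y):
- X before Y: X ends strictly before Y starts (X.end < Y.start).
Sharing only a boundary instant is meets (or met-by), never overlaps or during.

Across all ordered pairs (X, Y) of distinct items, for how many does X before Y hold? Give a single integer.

Checking all 182 ordered pairs for relation 'before'; matching pairs in alphabetical order:
(A, K): A before K ✓
(B, A): B before A ✓
(B, F): B before F ✓
(B, J): B before J ✓
(B, K): B before K ✓
(B, L): B before L ✓
(B, N): B before N ✓
(B, P): B before P ✓
(B, Q): B before Q ✓
(B, R): B before R ✓
(B, V): B before V ✓
(B, Z): B before Z ✓
(F, K): F before K ✓
(F, N): F before N ✓
(F, P): F before P ✓
(H, F): H before F ✓
(H, J): H before J ✓
(H, K): H before K ✓
(H, N): H before N ✓
(H, P): H before P ✓
(H, Q): H before Q ✓
(H, Z): H before Z ✓
(L, K): L before K ✓
(N, K): N before K ✓
... plus 23 further pairs not listed.
Count: 47.

47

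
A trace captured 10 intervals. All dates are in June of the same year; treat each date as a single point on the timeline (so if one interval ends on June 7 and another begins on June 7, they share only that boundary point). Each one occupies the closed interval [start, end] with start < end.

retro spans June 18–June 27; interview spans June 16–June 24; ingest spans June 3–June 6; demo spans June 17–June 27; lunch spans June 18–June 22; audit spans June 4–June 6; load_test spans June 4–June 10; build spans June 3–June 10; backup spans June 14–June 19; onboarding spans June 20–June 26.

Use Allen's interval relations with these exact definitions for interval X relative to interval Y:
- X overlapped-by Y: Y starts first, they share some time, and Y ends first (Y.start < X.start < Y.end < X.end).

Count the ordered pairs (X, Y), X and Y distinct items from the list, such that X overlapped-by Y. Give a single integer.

9

Checking all 90 ordered pairs for relation 'overlapped-by'; matching pairs in alphabetical order:
(demo, backup): demo overlapped-by backup ✓
(demo, interview): demo overlapped-by interview ✓
(interview, backup): interview overlapped-by backup ✓
(load_test, ingest): load_test overlapped-by ingest ✓
(lunch, backup): lunch overlapped-by backup ✓
(onboarding, interview): onboarding overlapped-by interview ✓
(onboarding, lunch): onboarding overlapped-by lunch ✓
(retro, backup): retro overlapped-by backup ✓
(retro, interview): retro overlapped-by interview ✓
Count: 9.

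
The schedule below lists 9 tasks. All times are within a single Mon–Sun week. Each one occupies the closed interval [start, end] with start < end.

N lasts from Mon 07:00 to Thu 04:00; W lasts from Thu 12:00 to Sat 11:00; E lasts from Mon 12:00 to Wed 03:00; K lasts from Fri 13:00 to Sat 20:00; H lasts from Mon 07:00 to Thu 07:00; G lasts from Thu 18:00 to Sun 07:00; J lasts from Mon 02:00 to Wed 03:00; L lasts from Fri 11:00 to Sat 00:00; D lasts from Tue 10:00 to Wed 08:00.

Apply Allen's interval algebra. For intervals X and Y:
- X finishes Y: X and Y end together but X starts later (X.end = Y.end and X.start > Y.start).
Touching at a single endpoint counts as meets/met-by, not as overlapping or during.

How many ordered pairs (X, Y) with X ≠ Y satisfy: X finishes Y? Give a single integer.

Checking all 72 ordered pairs for relation 'finishes'; matching pairs in alphabetical order:
(E, J): E finishes J ✓
Count: 1.

1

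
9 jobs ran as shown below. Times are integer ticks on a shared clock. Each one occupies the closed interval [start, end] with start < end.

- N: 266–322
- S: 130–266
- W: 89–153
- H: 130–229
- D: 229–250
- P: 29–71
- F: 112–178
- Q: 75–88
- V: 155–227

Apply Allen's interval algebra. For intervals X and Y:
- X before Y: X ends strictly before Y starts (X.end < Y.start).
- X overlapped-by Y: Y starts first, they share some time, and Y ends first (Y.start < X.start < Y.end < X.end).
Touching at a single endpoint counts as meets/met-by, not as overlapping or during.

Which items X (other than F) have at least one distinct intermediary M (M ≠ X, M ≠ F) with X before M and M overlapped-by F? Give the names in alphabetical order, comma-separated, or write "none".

Target F = [112, 178].
Intermediaries M with M overlapped-by F: H, S, V.
Via H — items with X before H: P, Q.
Via S — items with X before S: P, Q.
Via V — items with X before V: P, Q, W.
Union: P, Q, W.

P, Q, W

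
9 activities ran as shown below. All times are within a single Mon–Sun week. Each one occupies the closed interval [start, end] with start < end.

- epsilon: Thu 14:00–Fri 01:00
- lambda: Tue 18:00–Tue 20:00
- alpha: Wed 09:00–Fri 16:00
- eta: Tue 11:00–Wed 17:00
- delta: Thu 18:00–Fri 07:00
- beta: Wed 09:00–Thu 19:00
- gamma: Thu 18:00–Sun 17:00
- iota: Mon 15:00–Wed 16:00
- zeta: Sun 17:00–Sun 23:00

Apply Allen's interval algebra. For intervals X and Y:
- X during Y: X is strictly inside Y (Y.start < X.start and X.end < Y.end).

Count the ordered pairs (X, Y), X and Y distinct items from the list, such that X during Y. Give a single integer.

4

Checking all 72 ordered pairs for relation 'during'; matching pairs in alphabetical order:
(delta, alpha): delta during alpha ✓
(epsilon, alpha): epsilon during alpha ✓
(lambda, eta): lambda during eta ✓
(lambda, iota): lambda during iota ✓
Count: 4.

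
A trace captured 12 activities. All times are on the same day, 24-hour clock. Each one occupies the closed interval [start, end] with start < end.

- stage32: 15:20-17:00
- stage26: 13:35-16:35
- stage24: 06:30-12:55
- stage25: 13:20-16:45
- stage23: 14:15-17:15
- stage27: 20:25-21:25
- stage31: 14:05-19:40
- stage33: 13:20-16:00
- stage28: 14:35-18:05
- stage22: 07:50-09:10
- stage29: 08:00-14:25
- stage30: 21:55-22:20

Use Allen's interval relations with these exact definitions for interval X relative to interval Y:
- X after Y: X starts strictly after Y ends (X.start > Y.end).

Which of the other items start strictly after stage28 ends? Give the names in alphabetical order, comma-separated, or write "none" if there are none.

Target stage28 = [14:35, 18:05].
stage22 [07:50, 09:10] → before → no.
stage23 [14:15, 17:15] → overlaps → no.
stage24 [06:30, 12:55] → before → no.
stage25 [13:20, 16:45] → overlaps → no.
stage26 [13:35, 16:35] → overlaps → no.
stage27 [20:25, 21:25] → after → yes.
stage29 [08:00, 14:25] → before → no.
stage30 [21:55, 22:20] → after → yes.
stage31 [14:05, 19:40] → contains → no.
stage32 [15:20, 17:00] → during → no.
stage33 [13:20, 16:00] → overlaps → no.
Result: stage27, stage30.

stage27, stage30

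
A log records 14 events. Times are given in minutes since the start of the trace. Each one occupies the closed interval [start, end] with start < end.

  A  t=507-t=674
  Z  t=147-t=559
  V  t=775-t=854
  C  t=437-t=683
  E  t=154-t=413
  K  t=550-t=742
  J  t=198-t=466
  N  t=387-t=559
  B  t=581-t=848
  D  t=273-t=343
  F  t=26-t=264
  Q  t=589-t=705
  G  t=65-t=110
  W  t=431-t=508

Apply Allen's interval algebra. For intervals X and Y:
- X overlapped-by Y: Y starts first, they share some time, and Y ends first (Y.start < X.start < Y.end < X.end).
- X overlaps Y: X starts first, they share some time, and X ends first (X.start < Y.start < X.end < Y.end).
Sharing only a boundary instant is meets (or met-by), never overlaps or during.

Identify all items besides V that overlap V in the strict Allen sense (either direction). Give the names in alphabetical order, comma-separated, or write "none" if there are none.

Target V = [t=775, t=854].
A [t=507, t=674] → before → no.
B [t=581, t=848] → overlaps → yes.
C [t=437, t=683] → before → no.
D [t=273, t=343] → before → no.
E [t=154, t=413] → before → no.
F [t=26, t=264] → before → no.
G [t=65, t=110] → before → no.
J [t=198, t=466] → before → no.
K [t=550, t=742] → before → no.
N [t=387, t=559] → before → no.
Q [t=589, t=705] → before → no.
W [t=431, t=508] → before → no.
Z [t=147, t=559] → before → no.
Result: B.

B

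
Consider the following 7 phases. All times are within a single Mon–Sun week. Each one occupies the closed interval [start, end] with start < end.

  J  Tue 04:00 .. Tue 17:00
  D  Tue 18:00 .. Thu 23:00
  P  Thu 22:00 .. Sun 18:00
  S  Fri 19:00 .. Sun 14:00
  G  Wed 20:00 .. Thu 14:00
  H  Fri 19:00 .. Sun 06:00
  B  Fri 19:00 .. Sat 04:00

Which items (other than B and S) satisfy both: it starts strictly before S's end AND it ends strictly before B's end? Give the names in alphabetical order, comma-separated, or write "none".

Conditions: its start is strictly before S's end (X.start < Sun 14:00) AND its end is strictly before B's end (X.end < Sat 04:00).
D: start Tue 18:00 < Sun 14:00? ✓; end Thu 23:00 < Sat 04:00? ✓ → yes.
G: start Wed 20:00 < Sun 14:00? ✓; end Thu 14:00 < Sat 04:00? ✓ → yes.
H: start Fri 19:00 < Sun 14:00? ✓; end Sun 06:00 < Sat 04:00? ✗ → no.
J: start Tue 04:00 < Sun 14:00? ✓; end Tue 17:00 < Sat 04:00? ✓ → yes.
P: start Thu 22:00 < Sun 14:00? ✓; end Sun 18:00 < Sat 04:00? ✗ → no.
Result: D, G, J.

D, G, J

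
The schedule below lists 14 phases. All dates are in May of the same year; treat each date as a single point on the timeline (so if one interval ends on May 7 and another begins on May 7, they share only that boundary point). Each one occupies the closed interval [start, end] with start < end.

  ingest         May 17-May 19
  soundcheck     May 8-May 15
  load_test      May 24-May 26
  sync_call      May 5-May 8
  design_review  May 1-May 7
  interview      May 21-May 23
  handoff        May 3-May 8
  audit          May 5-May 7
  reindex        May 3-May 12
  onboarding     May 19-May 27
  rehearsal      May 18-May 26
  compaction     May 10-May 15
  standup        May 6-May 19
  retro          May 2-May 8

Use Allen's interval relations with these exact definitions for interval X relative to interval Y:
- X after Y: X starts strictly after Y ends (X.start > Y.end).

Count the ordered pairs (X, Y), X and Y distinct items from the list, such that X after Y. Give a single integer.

Checking all 182 ordered pairs for relation 'after'; matching pairs in alphabetical order:
(compaction, audit): compaction after audit ✓
(compaction, design_review): compaction after design_review ✓
(compaction, handoff): compaction after handoff ✓
(compaction, retro): compaction after retro ✓
(compaction, sync_call): compaction after sync_call ✓
(ingest, audit): ingest after audit ✓
(ingest, compaction): ingest after compaction ✓
(ingest, design_review): ingest after design_review ✓
(ingest, handoff): ingest after handoff ✓
(ingest, reindex): ingest after reindex ✓
(ingest, retro): ingest after retro ✓
(ingest, soundcheck): ingest after soundcheck ✓
(ingest, sync_call): ingest after sync_call ✓
(interview, audit): interview after audit ✓
(interview, compaction): interview after compaction ✓
(interview, design_review): interview after design_review ✓
(interview, handoff): interview after handoff ✓
(interview, ingest): interview after ingest ✓
(interview, reindex): interview after reindex ✓
(interview, retro): interview after retro ✓
(interview, soundcheck): interview after soundcheck ✓
(interview, standup): interview after standup ✓
(interview, sync_call): interview after sync_call ✓
(load_test, audit): load_test after audit ✓
... plus 28 further pairs not listed.
Count: 52.

52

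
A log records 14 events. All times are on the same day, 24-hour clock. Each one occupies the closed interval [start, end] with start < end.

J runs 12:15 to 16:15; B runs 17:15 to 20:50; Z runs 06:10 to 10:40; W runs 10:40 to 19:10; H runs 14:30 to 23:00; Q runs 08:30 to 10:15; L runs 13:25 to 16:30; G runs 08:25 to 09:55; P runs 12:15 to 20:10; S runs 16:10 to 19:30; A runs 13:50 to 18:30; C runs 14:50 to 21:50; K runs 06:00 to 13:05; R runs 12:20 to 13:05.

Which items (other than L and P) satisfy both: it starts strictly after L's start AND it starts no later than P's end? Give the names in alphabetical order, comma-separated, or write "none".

Conditions: its start is strictly after L's start (X.start > 13:25) AND its start is no later than P's end (X.start <= 20:10).
A: start 13:50 > 13:25? ✓; start 13:50 <= 20:10? ✓ → yes.
B: start 17:15 > 13:25? ✓; start 17:15 <= 20:10? ✓ → yes.
C: start 14:50 > 13:25? ✓; start 14:50 <= 20:10? ✓ → yes.
G: start 08:25 > 13:25? ✗; start 08:25 <= 20:10? ✓ → no.
H: start 14:30 > 13:25? ✓; start 14:30 <= 20:10? ✓ → yes.
J: start 12:15 > 13:25? ✗; start 12:15 <= 20:10? ✓ → no.
K: start 06:00 > 13:25? ✗; start 06:00 <= 20:10? ✓ → no.
Q: start 08:30 > 13:25? ✗; start 08:30 <= 20:10? ✓ → no.
R: start 12:20 > 13:25? ✗; start 12:20 <= 20:10? ✓ → no.
S: start 16:10 > 13:25? ✓; start 16:10 <= 20:10? ✓ → yes.
W: start 10:40 > 13:25? ✗; start 10:40 <= 20:10? ✓ → no.
Z: start 06:10 > 13:25? ✗; start 06:10 <= 20:10? ✓ → no.
Result: A, B, C, H, S.

A, B, C, H, S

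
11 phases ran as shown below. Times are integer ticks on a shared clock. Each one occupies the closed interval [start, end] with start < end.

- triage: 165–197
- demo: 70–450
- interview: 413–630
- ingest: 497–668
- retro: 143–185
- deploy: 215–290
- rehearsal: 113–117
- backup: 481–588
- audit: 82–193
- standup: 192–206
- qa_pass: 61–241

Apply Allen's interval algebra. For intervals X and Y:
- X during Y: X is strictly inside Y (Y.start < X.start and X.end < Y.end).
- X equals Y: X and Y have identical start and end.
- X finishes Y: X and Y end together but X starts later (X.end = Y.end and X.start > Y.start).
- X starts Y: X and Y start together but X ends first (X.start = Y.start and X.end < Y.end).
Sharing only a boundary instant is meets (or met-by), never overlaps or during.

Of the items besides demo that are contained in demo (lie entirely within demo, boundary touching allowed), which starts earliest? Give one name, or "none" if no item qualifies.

audit

Target demo = [70, 450].
audit [82, 193] → during → candidate.
backup [481, 588] → after → excluded.
deploy [215, 290] → during → candidate.
ingest [497, 668] → after → excluded.
interview [413, 630] → overlapped-by → excluded.
qa_pass [61, 241] → overlaps → excluded.
rehearsal [113, 117] → during → candidate.
retro [143, 185] → during → candidate.
standup [192, 206] → during → candidate.
triage [165, 197] → during → candidate.
Among candidates, earliest start is 82 → audit.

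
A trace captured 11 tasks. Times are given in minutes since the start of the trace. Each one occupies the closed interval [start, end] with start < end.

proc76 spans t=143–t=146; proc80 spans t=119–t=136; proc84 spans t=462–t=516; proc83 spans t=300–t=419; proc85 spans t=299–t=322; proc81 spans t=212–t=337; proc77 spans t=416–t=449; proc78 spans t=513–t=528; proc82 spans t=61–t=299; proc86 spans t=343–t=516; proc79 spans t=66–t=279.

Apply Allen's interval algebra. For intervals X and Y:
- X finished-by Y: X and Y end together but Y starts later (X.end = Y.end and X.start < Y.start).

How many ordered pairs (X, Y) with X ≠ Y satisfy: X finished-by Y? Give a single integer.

Checking all 110 ordered pairs for relation 'finished-by'; matching pairs in alphabetical order:
(proc86, proc84): proc86 finished-by proc84 ✓
Count: 1.

1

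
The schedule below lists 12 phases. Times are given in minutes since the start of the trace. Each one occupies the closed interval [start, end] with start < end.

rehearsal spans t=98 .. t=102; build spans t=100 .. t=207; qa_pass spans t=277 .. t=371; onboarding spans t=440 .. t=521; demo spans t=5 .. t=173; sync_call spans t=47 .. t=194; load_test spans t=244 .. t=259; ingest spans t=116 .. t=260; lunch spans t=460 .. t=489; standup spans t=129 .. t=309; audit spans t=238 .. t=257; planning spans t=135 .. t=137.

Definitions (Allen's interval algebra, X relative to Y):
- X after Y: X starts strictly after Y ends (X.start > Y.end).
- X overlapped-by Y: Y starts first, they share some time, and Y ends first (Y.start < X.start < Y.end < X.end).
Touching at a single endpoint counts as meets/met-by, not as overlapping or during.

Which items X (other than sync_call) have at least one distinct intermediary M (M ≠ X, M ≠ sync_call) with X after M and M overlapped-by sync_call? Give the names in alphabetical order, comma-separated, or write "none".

audit, load_test, lunch, onboarding, qa_pass

Target sync_call = [t=47, t=194].
Intermediaries M with M overlapped-by sync_call: build, ingest, standup.
Via build — items with X after build: audit, load_test, lunch, onboarding, qa_pass.
Via ingest — items with X after ingest: lunch, onboarding, qa_pass.
Via standup — items with X after standup: lunch, onboarding.
Union: audit, load_test, lunch, onboarding, qa_pass.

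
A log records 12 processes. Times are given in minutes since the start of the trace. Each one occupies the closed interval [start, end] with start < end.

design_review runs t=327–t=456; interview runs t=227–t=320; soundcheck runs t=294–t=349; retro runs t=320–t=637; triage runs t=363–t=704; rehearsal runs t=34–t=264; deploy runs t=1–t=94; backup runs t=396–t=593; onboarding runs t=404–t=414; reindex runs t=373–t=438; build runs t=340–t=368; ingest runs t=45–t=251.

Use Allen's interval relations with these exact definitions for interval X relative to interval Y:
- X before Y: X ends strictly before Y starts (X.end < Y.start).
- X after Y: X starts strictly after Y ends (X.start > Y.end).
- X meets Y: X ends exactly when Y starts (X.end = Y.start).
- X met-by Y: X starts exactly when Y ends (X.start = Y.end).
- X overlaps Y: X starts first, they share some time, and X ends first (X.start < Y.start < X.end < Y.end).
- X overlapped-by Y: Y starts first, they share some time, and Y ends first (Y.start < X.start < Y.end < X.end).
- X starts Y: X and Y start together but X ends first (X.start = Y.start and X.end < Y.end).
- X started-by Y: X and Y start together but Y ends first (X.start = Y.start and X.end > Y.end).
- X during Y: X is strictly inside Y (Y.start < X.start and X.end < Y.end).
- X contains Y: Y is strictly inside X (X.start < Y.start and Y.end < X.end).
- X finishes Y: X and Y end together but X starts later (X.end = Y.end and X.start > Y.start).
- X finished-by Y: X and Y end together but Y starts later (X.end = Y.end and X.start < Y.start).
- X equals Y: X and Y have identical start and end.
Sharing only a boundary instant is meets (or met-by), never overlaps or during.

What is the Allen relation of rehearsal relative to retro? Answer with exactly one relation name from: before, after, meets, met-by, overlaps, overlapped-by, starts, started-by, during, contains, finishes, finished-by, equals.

rehearsal = [t=34, t=264]; retro = [t=320, t=637].
Compare endpoints: rehearsal.start < retro.start, rehearsal.start < retro.end, rehearsal.end < retro.start, rehearsal.end < retro.end.
That pattern is 'before'.

before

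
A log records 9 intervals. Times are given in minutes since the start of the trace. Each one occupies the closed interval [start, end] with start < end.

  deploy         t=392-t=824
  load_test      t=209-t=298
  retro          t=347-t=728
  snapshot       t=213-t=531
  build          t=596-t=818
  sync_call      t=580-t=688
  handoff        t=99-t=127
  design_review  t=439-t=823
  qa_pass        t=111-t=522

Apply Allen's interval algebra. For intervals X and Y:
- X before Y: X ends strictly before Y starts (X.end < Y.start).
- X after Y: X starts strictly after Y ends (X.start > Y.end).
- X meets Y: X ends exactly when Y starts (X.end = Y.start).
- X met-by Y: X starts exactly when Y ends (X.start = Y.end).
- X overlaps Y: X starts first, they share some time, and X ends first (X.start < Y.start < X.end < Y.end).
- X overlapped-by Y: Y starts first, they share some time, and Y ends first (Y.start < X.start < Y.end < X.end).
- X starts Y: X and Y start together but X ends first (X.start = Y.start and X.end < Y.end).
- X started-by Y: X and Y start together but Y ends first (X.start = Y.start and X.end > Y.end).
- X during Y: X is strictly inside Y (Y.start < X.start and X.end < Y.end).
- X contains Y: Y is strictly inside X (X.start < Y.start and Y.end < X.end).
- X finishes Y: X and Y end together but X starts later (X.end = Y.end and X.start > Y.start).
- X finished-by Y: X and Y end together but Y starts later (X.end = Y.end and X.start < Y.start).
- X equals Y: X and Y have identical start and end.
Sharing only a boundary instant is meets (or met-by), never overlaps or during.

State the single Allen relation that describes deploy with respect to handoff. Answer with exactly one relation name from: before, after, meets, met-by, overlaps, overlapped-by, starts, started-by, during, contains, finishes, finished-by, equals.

deploy = [t=392, t=824]; handoff = [t=99, t=127].
Compare endpoints: deploy.start > handoff.start, deploy.start > handoff.end, deploy.end > handoff.start, deploy.end > handoff.end.
That pattern is 'after'.

after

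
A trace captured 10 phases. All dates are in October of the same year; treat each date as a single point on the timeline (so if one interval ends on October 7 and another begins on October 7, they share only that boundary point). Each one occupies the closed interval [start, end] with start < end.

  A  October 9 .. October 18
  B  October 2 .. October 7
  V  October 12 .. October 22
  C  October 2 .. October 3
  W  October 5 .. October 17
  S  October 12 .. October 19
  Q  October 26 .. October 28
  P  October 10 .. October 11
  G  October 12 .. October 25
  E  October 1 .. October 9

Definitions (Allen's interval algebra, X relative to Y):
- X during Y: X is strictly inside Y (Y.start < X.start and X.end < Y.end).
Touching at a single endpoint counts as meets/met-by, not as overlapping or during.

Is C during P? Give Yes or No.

C = [October 2, October 3], P = [October 10, October 11].
Actual relation of C to P: before.
Asked whether 'during' holds → No.

No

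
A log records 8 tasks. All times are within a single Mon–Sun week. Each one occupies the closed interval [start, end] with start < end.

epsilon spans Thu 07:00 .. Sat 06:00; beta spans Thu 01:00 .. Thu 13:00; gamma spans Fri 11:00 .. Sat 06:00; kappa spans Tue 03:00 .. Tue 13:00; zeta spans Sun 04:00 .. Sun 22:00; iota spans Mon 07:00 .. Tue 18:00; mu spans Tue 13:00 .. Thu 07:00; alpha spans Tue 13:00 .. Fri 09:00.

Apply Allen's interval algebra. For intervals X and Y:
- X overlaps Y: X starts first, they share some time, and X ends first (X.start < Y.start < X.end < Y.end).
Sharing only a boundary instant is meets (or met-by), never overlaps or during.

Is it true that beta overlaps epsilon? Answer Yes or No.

beta = [Thu 01:00, Thu 13:00], epsilon = [Thu 07:00, Sat 06:00].
Actual relation of beta to epsilon: overlaps.
Asked whether 'overlaps' holds → Yes.

Yes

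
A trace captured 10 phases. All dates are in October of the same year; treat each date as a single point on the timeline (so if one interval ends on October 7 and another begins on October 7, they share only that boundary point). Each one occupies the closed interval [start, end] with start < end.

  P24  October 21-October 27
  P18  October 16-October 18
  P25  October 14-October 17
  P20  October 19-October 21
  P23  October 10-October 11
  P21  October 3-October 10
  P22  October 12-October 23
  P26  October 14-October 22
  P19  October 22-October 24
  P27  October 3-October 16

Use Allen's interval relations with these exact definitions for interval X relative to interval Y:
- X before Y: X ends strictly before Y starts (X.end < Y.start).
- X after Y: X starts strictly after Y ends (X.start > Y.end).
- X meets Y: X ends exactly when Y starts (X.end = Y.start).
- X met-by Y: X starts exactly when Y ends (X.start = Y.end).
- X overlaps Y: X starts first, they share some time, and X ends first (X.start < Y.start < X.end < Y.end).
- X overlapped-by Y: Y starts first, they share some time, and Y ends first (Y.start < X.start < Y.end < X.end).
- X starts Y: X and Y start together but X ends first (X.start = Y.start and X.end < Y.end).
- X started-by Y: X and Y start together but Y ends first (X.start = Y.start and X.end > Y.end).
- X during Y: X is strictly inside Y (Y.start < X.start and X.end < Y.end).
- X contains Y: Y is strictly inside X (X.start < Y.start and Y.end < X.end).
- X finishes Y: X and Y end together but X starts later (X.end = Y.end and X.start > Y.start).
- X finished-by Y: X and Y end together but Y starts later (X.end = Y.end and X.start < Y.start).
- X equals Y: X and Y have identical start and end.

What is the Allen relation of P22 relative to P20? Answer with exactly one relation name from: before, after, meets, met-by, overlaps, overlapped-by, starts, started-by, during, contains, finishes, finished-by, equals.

P22 = [October 12, October 23]; P20 = [October 19, October 21].
Compare endpoints: P22.start < P20.start, P22.start < P20.end, P22.end > P20.start, P22.end > P20.end.
That pattern is 'contains'.

contains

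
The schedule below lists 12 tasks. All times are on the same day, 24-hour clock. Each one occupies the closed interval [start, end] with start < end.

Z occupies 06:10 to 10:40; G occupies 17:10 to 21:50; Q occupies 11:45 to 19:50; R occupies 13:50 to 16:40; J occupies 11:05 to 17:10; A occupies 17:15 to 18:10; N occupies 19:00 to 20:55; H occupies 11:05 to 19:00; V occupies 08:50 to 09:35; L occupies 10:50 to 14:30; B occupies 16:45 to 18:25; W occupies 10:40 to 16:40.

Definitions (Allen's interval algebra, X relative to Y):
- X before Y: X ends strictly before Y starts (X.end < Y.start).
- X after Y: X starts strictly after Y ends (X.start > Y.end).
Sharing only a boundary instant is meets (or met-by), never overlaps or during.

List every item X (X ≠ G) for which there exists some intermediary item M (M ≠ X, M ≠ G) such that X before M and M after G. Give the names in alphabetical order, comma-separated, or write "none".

Target G = [17:10, 21:50].
Intermediaries M with M after G: none.
Union: none.

none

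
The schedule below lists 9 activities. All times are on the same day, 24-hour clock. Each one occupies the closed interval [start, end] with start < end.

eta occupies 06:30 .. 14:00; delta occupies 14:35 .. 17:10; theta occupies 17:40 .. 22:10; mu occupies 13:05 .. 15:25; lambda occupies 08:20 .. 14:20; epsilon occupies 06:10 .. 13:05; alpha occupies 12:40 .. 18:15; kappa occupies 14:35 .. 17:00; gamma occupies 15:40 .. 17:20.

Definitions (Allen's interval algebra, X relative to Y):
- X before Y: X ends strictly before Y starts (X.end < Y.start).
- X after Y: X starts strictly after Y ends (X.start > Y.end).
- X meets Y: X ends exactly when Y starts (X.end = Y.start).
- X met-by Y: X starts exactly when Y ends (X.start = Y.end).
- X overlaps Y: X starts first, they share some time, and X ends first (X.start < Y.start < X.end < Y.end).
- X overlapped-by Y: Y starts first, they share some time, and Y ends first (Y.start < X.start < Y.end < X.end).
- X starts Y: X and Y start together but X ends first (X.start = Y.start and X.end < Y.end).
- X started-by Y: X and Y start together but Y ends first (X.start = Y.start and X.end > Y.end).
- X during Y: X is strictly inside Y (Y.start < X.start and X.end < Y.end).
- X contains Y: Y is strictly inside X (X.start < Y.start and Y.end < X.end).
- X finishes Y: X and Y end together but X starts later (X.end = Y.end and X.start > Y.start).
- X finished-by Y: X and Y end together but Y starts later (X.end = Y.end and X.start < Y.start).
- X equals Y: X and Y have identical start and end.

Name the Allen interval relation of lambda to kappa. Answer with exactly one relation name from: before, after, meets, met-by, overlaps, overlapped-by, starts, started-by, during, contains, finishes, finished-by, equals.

lambda = [08:20, 14:20]; kappa = [14:35, 17:00].
Compare endpoints: lambda.start < kappa.start, lambda.start < kappa.end, lambda.end < kappa.start, lambda.end < kappa.end.
That pattern is 'before'.

before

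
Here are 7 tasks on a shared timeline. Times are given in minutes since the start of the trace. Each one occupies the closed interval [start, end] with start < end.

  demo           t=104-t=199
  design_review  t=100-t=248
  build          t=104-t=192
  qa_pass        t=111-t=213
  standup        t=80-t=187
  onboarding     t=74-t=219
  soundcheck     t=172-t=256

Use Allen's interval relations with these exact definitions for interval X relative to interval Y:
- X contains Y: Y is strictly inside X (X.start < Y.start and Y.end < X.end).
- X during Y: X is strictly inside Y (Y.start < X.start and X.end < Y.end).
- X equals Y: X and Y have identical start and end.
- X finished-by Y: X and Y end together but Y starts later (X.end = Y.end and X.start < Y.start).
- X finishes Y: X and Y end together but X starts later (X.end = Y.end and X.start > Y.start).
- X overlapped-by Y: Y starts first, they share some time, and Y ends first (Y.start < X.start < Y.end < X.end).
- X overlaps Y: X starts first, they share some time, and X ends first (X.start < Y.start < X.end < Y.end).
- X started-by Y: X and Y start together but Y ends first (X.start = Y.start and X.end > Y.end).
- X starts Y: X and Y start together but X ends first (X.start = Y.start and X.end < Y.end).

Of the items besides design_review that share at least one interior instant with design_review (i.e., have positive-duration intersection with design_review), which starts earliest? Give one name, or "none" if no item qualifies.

Target design_review = [t=100, t=248].
build [t=104, t=192] → during → candidate.
demo [t=104, t=199] → during → candidate.
onboarding [t=74, t=219] → overlaps → candidate.
qa_pass [t=111, t=213] → during → candidate.
soundcheck [t=172, t=256] → overlapped-by → candidate.
standup [t=80, t=187] → overlaps → candidate.
Among candidates, earliest start is t=74 → onboarding.

onboarding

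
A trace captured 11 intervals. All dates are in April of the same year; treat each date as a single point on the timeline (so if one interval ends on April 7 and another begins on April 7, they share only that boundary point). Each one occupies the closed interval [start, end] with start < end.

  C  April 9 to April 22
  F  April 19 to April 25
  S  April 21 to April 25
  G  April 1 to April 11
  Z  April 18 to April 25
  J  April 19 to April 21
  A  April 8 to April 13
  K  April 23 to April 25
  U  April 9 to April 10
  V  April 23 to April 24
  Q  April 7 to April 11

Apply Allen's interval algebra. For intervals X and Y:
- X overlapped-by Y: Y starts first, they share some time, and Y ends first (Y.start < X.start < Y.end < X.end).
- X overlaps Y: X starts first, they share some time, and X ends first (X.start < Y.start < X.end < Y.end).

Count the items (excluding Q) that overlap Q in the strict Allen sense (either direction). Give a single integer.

Target Q = [April 7, April 11].
A [April 8, April 13] → overlapped-by → counts.
C [April 9, April 22] → overlapped-by → counts.
F [April 19, April 25] → after → no.
G [April 1, April 11] → finished-by → no.
J [April 19, April 21] → after → no.
K [April 23, April 25] → after → no.
S [April 21, April 25] → after → no.
U [April 9, April 10] → during → no.
V [April 23, April 24] → after → no.
Z [April 18, April 25] → after → no.
Total: 2.

2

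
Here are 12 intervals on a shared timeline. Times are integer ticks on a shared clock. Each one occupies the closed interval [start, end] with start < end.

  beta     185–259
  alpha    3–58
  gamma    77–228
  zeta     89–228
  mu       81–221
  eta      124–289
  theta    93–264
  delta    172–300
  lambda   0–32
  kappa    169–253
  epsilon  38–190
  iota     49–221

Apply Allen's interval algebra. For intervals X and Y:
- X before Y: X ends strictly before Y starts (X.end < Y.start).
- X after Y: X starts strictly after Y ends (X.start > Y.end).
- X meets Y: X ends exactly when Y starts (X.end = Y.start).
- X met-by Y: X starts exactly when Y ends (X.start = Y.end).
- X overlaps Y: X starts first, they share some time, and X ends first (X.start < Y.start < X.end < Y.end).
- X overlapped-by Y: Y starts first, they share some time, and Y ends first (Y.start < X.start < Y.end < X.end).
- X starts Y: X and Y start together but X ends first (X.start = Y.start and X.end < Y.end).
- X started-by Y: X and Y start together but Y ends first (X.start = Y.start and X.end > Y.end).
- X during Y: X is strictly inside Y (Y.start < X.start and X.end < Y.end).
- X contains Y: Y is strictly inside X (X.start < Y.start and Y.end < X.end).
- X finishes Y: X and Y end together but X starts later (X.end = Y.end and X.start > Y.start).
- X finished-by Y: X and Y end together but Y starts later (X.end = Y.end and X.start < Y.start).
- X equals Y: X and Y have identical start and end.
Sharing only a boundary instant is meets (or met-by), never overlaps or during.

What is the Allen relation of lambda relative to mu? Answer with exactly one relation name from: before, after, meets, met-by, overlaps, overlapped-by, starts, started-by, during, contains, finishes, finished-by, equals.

before

lambda = [0, 32]; mu = [81, 221].
Compare endpoints: lambda.start < mu.start, lambda.start < mu.end, lambda.end < mu.start, lambda.end < mu.end.
That pattern is 'before'.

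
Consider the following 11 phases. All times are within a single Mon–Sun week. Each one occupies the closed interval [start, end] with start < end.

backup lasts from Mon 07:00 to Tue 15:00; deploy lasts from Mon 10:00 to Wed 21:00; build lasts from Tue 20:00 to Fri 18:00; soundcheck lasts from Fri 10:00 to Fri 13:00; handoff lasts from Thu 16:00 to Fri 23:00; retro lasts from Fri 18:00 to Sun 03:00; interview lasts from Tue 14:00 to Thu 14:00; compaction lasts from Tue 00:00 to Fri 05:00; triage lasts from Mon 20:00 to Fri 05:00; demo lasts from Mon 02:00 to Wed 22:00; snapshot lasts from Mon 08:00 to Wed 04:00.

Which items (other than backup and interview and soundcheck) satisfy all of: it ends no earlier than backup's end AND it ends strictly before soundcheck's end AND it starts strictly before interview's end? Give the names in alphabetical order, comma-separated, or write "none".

Conditions: its end is no earlier than backup's end (X.end >= Tue 15:00) AND its end is strictly before soundcheck's end (X.end < Fri 13:00) AND its start is strictly before interview's end (X.start < Thu 14:00).
build: end Fri 18:00 >= Tue 15:00? ✓; end Fri 18:00 < Fri 13:00? ✗; start Tue 20:00 < Thu 14:00? ✓ → no.
compaction: end Fri 05:00 >= Tue 15:00? ✓; end Fri 05:00 < Fri 13:00? ✓; start Tue 00:00 < Thu 14:00? ✓ → yes.
demo: end Wed 22:00 >= Tue 15:00? ✓; end Wed 22:00 < Fri 13:00? ✓; start Mon 02:00 < Thu 14:00? ✓ → yes.
deploy: end Wed 21:00 >= Tue 15:00? ✓; end Wed 21:00 < Fri 13:00? ✓; start Mon 10:00 < Thu 14:00? ✓ → yes.
handoff: end Fri 23:00 >= Tue 15:00? ✓; end Fri 23:00 < Fri 13:00? ✗; start Thu 16:00 < Thu 14:00? ✗ → no.
retro: end Sun 03:00 >= Tue 15:00? ✓; end Sun 03:00 < Fri 13:00? ✗; start Fri 18:00 < Thu 14:00? ✗ → no.
snapshot: end Wed 04:00 >= Tue 15:00? ✓; end Wed 04:00 < Fri 13:00? ✓; start Mon 08:00 < Thu 14:00? ✓ → yes.
triage: end Fri 05:00 >= Tue 15:00? ✓; end Fri 05:00 < Fri 13:00? ✓; start Mon 20:00 < Thu 14:00? ✓ → yes.
Result: compaction, demo, deploy, snapshot, triage.

compaction, demo, deploy, snapshot, triage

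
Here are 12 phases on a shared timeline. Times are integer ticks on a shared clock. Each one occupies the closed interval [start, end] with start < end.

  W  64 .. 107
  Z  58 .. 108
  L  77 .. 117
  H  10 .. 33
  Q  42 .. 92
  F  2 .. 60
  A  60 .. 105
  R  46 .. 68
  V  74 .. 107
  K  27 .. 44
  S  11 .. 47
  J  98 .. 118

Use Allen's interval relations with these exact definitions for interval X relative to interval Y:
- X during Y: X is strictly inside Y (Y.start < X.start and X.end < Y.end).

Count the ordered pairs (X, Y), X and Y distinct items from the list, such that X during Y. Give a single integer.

Checking all 132 ordered pairs for relation 'during'; matching pairs in alphabetical order:
(A, Z): A during Z ✓
(H, F): H during F ✓
(K, F): K during F ✓
(K, S): K during S ✓
(R, Q): R during Q ✓
(S, F): S during F ✓
(V, Z): V during Z ✓
(W, Z): W during Z ✓
Count: 8.

8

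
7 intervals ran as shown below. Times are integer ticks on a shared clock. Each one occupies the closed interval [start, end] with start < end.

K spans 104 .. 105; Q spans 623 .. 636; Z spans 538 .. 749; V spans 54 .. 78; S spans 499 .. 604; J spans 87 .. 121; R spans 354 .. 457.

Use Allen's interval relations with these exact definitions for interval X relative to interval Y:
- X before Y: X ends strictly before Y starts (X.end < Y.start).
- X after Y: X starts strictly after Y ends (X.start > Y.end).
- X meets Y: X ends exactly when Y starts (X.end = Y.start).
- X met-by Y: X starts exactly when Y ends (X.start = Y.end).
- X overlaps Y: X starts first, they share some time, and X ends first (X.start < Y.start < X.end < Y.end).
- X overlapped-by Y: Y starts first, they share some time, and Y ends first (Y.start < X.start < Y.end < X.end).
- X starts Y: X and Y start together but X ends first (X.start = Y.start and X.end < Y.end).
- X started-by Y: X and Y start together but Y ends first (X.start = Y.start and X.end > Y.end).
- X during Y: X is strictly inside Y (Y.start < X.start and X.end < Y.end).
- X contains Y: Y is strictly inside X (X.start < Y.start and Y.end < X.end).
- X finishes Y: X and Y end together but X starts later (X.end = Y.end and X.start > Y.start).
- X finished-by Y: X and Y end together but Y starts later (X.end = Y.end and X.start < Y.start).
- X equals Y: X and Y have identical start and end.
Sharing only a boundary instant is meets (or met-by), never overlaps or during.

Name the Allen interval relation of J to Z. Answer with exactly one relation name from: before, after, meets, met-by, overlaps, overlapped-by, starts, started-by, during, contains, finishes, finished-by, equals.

J = [87, 121]; Z = [538, 749].
Compare endpoints: J.start < Z.start, J.start < Z.end, J.end < Z.start, J.end < Z.end.
That pattern is 'before'.

before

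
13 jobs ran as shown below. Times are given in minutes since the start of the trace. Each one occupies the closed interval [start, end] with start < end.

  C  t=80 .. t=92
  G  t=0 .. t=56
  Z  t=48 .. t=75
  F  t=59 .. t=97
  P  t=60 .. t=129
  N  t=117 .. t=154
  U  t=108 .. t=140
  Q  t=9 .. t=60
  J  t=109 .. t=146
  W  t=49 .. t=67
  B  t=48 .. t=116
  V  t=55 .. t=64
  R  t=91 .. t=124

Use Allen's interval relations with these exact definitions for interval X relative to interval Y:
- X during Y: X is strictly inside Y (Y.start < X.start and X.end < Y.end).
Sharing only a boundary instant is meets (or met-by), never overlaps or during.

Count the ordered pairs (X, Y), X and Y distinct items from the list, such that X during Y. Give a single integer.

Checking all 156 ordered pairs for relation 'during'; matching pairs in alphabetical order:
(C, B): C during B ✓
(C, F): C during F ✓
(C, P): C during P ✓
(F, B): F during B ✓
(R, P): R during P ✓
(V, B): V during B ✓
(V, W): V during W ✓
(V, Z): V during Z ✓
(W, B): W during B ✓
(W, Z): W during Z ✓
Count: 10.

10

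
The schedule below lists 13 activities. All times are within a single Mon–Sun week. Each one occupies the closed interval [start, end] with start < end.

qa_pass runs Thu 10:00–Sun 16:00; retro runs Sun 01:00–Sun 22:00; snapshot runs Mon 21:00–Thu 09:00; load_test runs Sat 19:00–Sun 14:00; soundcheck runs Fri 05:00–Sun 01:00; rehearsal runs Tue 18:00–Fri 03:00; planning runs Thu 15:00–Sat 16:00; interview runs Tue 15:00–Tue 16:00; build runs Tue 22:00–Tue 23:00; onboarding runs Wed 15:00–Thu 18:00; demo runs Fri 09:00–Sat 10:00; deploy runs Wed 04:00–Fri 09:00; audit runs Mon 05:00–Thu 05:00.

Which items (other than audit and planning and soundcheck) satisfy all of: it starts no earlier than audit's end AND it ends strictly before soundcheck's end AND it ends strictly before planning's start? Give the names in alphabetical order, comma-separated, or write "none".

Conditions: its start is no earlier than audit's end (X.start >= Thu 05:00) AND its end is strictly before soundcheck's end (X.end < Sun 01:00) AND its end is strictly before planning's start (X.end < Thu 15:00).
build: start Tue 22:00 >= Thu 05:00? ✗; end Tue 23:00 < Sun 01:00? ✓; end Tue 23:00 < Thu 15:00? ✓ → no.
demo: start Fri 09:00 >= Thu 05:00? ✓; end Sat 10:00 < Sun 01:00? ✓; end Sat 10:00 < Thu 15:00? ✗ → no.
deploy: start Wed 04:00 >= Thu 05:00? ✗; end Fri 09:00 < Sun 01:00? ✓; end Fri 09:00 < Thu 15:00? ✗ → no.
interview: start Tue 15:00 >= Thu 05:00? ✗; end Tue 16:00 < Sun 01:00? ✓; end Tue 16:00 < Thu 15:00? ✓ → no.
load_test: start Sat 19:00 >= Thu 05:00? ✓; end Sun 14:00 < Sun 01:00? ✗; end Sun 14:00 < Thu 15:00? ✗ → no.
onboarding: start Wed 15:00 >= Thu 05:00? ✗; end Thu 18:00 < Sun 01:00? ✓; end Thu 18:00 < Thu 15:00? ✗ → no.
qa_pass: start Thu 10:00 >= Thu 05:00? ✓; end Sun 16:00 < Sun 01:00? ✗; end Sun 16:00 < Thu 15:00? ✗ → no.
rehearsal: start Tue 18:00 >= Thu 05:00? ✗; end Fri 03:00 < Sun 01:00? ✓; end Fri 03:00 < Thu 15:00? ✗ → no.
retro: start Sun 01:00 >= Thu 05:00? ✓; end Sun 22:00 < Sun 01:00? ✗; end Sun 22:00 < Thu 15:00? ✗ → no.
snapshot: start Mon 21:00 >= Thu 05:00? ✗; end Thu 09:00 < Sun 01:00? ✓; end Thu 09:00 < Thu 15:00? ✓ → no.
Result: none.

none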